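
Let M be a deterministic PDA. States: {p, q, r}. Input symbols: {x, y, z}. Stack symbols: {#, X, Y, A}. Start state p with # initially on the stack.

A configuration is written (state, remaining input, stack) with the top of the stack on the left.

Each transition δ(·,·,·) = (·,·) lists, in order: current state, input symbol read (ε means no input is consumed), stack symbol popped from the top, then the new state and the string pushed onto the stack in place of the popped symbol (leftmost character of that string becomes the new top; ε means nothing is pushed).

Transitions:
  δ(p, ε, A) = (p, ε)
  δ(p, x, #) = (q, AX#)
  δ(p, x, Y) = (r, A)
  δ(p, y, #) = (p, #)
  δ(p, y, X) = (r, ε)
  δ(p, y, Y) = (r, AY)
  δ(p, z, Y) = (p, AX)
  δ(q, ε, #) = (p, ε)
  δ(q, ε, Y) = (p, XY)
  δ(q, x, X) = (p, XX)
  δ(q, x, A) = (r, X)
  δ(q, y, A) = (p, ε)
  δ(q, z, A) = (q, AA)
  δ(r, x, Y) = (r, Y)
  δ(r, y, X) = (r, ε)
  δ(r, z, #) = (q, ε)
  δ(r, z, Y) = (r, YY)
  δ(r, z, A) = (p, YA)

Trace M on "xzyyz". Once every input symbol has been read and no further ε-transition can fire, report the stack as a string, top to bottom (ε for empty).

ε

(p, xzyyz, #)
  read x, top #: go to q, push AX# → (q, zyyz, AX#)
  read z, top A: go to q, push AA → (q, yyz, AAX#)
  read y, top A: go to p, push ε → (p, yz, AX#)
  ε-move, top A: go to p, push ε → (p, yz, X#)
  read y, top X: go to r, push ε → (r, z, #)
  read z, top #: go to q, push ε → (q, ε, ε)
All input consumed in state q with stack ε.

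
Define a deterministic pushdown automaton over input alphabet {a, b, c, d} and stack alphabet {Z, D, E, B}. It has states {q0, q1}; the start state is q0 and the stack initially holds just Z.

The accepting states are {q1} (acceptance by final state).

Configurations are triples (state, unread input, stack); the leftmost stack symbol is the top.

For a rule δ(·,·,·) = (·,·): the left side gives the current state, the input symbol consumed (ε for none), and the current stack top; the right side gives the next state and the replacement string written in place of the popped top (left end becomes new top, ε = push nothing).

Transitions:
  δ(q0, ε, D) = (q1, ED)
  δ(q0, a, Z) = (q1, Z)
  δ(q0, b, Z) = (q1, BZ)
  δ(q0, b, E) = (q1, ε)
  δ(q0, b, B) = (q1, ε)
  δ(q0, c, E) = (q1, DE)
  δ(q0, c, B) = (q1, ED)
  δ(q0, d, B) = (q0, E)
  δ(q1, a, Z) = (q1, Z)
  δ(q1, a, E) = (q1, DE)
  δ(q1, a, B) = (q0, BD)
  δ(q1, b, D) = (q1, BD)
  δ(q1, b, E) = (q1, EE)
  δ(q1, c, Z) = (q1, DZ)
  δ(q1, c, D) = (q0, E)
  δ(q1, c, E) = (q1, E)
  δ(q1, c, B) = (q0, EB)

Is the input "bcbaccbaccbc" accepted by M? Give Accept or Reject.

Reject

(q0, bcbaccbaccbc, Z) ⊢ (q1, cbaccbaccbc, BZ) ⊢ (q0, baccbaccbc, EBZ) ⊢ (q1, accbaccbc, BZ) ⊢ (q0, ccbaccbc, BDZ) ⊢ (q1, cbaccbc, EDDZ) ⊢ (q1, baccbc, EDDZ) ⊢ (q1, accbc, EEDDZ) ⊢ (q1, ccbc, DEEDDZ) ⊢ (q0, cbc, EEEDDZ) ⊢ (q1, bc, DEEEDDZ) ⊢ (q1, c, BDEEEDDZ) ⊢ (q0, ε, EBDEEEDDZ)
All input consumed; state q0 ∉ F and no further ε-move applies.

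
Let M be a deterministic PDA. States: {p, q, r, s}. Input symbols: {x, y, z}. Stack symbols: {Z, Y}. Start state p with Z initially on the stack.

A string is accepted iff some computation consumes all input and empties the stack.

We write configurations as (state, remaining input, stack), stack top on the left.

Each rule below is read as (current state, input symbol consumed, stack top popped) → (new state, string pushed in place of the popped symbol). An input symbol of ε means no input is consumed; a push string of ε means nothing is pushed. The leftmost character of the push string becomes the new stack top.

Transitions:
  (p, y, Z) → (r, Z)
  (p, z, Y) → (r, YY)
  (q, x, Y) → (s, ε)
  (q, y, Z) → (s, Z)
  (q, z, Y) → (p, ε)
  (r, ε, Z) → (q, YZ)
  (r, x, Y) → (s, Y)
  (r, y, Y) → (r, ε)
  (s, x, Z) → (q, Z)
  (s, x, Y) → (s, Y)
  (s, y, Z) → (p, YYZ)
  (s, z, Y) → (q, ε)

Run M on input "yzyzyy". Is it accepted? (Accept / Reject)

Reject

(p, yzyzyy, Z)
  read y, top Z: go to r, push Z → (r, zyzyy, Z)
  ε-move, top Z: go to q, push YZ → (q, zyzyy, YZ)
  read z, top Y: go to p, push ε → (p, yzyy, Z)
  read y, top Z: go to r, push Z → (r, zyy, Z)
  ε-move, top Z: go to q, push YZ → (q, zyy, YZ)
  read z, top Y: go to p, push ε → (p, yy, Z)
  read y, top Z: go to r, push Z → (r, y, Z)
  ε-move, top Z: go to q, push YZ → (q, y, YZ)
No transition applies at (q, y, YZ); input not fully consumed.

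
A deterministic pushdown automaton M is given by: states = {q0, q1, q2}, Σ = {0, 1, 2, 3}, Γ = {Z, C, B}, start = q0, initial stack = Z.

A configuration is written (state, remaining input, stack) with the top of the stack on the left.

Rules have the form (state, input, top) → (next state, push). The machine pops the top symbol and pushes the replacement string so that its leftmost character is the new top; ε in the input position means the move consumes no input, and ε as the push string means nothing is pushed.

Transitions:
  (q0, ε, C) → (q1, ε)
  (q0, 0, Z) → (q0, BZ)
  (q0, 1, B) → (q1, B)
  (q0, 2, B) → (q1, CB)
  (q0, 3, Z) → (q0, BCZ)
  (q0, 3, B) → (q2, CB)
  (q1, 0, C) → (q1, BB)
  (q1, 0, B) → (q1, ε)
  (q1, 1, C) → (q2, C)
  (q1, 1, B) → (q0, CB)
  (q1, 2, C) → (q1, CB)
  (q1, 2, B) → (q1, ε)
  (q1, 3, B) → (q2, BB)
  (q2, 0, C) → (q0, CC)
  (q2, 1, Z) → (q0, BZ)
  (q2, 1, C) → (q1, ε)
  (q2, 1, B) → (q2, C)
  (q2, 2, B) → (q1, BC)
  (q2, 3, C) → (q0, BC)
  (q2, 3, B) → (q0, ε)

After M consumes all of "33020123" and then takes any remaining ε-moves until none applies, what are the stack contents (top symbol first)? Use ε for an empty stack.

BBBBCZ

(q0, 33020123, Z)
  read 3, top Z: go to q0, push BCZ → (q0, 3020123, BCZ)
  read 3, top B: go to q2, push CB → (q2, 020123, CBCZ)
  read 0, top C: go to q0, push CC → (q0, 20123, CCBCZ)
  ε-move, top C: go to q1, push ε → (q1, 20123, CBCZ)
  read 2, top C: go to q1, push CB → (q1, 0123, CBBCZ)
  read 0, top C: go to q1, push BB → (q1, 123, BBBBCZ)
  read 1, top B: go to q0, push CB → (q0, 23, CBBBBCZ)
  ε-move, top C: go to q1, push ε → (q1, 23, BBBBCZ)
  read 2, top B: go to q1, push ε → (q1, 3, BBBCZ)
  read 3, top B: go to q2, push BB → (q2, ε, BBBBCZ)
All input consumed in state q2 with stack BBBBCZ.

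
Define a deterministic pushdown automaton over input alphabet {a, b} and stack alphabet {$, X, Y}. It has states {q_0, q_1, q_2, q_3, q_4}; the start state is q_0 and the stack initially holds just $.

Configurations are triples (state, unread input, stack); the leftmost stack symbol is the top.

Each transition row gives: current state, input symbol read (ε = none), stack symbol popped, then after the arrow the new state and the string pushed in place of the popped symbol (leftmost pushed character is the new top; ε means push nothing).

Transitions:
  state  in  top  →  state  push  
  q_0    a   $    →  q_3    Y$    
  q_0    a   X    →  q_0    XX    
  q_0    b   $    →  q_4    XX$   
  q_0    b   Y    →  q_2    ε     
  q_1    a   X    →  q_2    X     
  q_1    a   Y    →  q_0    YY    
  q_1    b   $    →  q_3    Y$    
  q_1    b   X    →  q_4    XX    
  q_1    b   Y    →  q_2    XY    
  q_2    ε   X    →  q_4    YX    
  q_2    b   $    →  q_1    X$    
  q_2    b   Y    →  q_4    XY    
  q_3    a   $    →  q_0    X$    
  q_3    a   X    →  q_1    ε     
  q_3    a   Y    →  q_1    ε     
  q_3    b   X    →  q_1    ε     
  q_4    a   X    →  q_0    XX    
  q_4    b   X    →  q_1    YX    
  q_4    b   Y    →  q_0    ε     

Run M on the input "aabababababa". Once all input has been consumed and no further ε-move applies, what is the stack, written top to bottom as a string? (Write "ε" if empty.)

$

(q_0, aabababababa, $)
  read a, top $: go to q_3, push Y$ → (q_3, abababababa, Y$)
  read a, top Y: go to q_1, push ε → (q_1, bababababa, $)
  read b, top $: go to q_3, push Y$ → (q_3, ababababa, Y$)
  read a, top Y: go to q_1, push ε → (q_1, babababa, $)
  read b, top $: go to q_3, push Y$ → (q_3, abababa, Y$)
  read a, top Y: go to q_1, push ε → (q_1, bababa, $)
  read b, top $: go to q_3, push Y$ → (q_3, ababa, Y$)
  read a, top Y: go to q_1, push ε → (q_1, baba, $)
  read b, top $: go to q_3, push Y$ → (q_3, aba, Y$)
  read a, top Y: go to q_1, push ε → (q_1, ba, $)
  read b, top $: go to q_3, push Y$ → (q_3, a, Y$)
  read a, top Y: go to q_1, push ε → (q_1, ε, $)
All input consumed in state q_1 with stack $.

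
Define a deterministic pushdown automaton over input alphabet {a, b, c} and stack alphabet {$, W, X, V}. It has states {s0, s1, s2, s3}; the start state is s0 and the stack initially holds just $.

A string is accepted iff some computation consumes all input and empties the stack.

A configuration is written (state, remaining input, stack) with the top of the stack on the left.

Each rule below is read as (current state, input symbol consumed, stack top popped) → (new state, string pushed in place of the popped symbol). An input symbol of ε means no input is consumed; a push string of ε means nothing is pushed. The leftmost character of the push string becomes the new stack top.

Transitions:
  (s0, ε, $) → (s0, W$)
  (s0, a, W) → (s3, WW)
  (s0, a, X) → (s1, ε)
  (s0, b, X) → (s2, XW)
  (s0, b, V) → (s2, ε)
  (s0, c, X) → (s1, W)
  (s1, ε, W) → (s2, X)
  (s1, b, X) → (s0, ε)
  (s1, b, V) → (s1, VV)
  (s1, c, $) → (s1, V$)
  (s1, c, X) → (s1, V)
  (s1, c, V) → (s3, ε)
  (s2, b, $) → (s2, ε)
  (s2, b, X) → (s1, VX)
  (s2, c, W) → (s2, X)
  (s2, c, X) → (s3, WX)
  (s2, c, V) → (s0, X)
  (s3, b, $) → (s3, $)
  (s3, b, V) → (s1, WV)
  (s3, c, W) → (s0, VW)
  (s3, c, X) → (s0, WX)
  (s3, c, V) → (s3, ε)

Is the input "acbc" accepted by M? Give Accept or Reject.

(s0, acbc, $)
  ε-move, top $: go to s0, push W$ → (s0, acbc, W$)
  read a, top W: go to s3, push WW → (s3, cbc, WW$)
  read c, top W: go to s0, push VW → (s0, bc, VWW$)
  read b, top V: go to s2, push ε → (s2, c, WW$)
  read c, top W: go to s2, push X → (s2, ε, XW$)
All input consumed; stack is XW$, not empty, and no further ε-move applies.

Reject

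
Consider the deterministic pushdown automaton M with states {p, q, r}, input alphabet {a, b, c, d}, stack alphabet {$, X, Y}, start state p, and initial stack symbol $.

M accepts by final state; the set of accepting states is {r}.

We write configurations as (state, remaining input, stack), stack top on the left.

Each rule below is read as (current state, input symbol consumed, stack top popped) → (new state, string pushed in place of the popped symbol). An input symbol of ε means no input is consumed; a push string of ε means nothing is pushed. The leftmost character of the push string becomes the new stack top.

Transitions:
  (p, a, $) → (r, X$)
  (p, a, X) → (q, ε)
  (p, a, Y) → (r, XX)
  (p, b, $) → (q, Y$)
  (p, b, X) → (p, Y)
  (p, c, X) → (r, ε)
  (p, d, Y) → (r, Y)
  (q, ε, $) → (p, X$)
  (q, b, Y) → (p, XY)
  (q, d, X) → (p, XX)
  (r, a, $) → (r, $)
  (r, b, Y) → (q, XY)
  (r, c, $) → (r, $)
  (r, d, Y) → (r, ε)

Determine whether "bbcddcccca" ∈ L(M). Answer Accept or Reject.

(p, bbcddcccca, $)
  read b, top $: go to q, push Y$ → (q, bcddcccca, Y$)
  read b, top Y: go to p, push XY → (p, cddcccca, XY$)
  read c, top X: go to r, push ε → (r, ddcccca, Y$)
  read d, top Y: go to r, push ε → (r, dcccca, $)
No transition applies at (r, dcccca, $); input not fully consumed.

Reject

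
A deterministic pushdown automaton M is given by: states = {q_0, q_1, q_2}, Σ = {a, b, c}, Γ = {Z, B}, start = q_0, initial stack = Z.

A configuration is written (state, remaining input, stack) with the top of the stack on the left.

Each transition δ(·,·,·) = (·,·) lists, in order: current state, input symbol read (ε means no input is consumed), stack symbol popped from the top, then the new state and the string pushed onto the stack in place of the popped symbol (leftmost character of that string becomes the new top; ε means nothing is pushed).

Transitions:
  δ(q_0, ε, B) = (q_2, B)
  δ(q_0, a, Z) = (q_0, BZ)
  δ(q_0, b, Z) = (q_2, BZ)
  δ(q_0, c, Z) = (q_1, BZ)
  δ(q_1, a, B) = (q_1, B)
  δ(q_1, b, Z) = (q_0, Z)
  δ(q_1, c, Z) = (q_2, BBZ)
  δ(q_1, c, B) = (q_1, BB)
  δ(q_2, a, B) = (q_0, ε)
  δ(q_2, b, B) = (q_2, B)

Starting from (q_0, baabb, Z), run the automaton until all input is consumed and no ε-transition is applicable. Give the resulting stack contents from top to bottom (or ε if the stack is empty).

(q_0, baabb, Z)
  read b, top Z: go to q_2, push BZ → (q_2, aabb, BZ)
  read a, top B: go to q_0, push ε → (q_0, abb, Z)
  read a, top Z: go to q_0, push BZ → (q_0, bb, BZ)
  ε-move, top B: go to q_2, push B → (q_2, bb, BZ)
  read b, top B: go to q_2, push B → (q_2, b, BZ)
  read b, top B: go to q_2, push B → (q_2, ε, BZ)
All input consumed in state q_2 with stack BZ.

BZ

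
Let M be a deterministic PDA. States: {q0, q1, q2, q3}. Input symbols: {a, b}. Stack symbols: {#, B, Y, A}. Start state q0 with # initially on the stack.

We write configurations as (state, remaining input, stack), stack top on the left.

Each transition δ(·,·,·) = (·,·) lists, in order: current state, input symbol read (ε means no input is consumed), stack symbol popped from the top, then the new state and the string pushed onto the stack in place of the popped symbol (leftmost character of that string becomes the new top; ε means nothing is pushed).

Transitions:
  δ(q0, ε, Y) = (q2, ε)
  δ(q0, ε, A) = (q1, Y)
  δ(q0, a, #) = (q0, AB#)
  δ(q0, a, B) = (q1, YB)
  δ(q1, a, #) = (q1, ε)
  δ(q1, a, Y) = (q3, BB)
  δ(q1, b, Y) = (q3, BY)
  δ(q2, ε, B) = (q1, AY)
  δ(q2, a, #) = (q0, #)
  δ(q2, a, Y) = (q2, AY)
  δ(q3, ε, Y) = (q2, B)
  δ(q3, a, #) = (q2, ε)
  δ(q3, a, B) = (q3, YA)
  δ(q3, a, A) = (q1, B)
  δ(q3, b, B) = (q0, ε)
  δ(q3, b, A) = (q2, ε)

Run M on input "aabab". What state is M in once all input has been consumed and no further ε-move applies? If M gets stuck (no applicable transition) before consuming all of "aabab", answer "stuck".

q3

(q0, aabab, #)
  read a, top #: go to q0, push AB# → (q0, abab, AB#)
  ε-move, top A: go to q1, push Y → (q1, abab, YB#)
  read a, top Y: go to q3, push BB → (q3, bab, BBB#)
  read b, top B: go to q0, push ε → (q0, ab, BB#)
  read a, top B: go to q1, push YB → (q1, b, YBB#)
  read b, top Y: go to q3, push BY → (q3, ε, BYBB#)
All input consumed; M is in state q3.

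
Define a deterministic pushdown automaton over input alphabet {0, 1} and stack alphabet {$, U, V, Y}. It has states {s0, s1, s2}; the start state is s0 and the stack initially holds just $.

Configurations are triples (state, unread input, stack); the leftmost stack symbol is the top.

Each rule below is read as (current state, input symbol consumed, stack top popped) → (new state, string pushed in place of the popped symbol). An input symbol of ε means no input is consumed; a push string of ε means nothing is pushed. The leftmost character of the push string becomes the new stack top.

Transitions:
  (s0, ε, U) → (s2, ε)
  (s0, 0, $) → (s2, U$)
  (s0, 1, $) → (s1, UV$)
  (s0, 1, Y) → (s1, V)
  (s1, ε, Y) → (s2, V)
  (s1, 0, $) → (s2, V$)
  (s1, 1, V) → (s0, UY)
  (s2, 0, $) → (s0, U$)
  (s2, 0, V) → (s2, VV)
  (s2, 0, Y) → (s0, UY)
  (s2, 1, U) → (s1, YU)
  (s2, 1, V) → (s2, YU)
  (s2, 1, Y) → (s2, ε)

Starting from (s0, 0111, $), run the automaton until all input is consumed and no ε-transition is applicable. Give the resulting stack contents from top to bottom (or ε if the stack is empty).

(s0, 0111, $)
  read 0, top $: go to s2, push U$ → (s2, 111, U$)
  read 1, top U: go to s1, push YU → (s1, 11, YU$)
  ε-move, top Y: go to s2, push V → (s2, 11, VU$)
  read 1, top V: go to s2, push YU → (s2, 1, YUU$)
  read 1, top Y: go to s2, push ε → (s2, ε, UU$)
All input consumed in state s2 with stack UU$.

UU$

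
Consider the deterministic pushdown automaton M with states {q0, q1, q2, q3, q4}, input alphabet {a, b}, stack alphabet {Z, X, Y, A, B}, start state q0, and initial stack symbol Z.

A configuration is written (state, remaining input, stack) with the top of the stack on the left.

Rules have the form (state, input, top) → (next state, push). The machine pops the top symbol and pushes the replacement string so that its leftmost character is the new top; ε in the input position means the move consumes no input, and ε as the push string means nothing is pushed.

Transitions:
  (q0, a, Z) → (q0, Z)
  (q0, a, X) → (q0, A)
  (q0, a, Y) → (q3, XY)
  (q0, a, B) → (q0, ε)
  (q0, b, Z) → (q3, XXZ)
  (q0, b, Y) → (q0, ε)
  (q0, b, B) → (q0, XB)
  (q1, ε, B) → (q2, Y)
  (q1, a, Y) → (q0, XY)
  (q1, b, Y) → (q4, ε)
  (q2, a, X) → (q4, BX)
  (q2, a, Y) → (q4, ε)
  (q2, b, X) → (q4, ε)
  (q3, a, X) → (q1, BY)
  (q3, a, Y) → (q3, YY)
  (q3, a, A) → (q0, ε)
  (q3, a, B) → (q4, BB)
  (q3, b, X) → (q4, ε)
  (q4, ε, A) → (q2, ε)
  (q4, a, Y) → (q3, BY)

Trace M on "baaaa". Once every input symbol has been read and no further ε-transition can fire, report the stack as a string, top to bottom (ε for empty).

BBYXZ

(q0, baaaa, Z)
  read b, top Z: go to q3, push XXZ → (q3, aaaa, XXZ)
  read a, top X: go to q1, push BY → (q1, aaa, BYXZ)
  ε-move, top B: go to q2, push Y → (q2, aaa, YYXZ)
  read a, top Y: go to q4, push ε → (q4, aa, YXZ)
  read a, top Y: go to q3, push BY → (q3, a, BYXZ)
  read a, top B: go to q4, push BB → (q4, ε, BBYXZ)
All input consumed in state q4 with stack BBYXZ.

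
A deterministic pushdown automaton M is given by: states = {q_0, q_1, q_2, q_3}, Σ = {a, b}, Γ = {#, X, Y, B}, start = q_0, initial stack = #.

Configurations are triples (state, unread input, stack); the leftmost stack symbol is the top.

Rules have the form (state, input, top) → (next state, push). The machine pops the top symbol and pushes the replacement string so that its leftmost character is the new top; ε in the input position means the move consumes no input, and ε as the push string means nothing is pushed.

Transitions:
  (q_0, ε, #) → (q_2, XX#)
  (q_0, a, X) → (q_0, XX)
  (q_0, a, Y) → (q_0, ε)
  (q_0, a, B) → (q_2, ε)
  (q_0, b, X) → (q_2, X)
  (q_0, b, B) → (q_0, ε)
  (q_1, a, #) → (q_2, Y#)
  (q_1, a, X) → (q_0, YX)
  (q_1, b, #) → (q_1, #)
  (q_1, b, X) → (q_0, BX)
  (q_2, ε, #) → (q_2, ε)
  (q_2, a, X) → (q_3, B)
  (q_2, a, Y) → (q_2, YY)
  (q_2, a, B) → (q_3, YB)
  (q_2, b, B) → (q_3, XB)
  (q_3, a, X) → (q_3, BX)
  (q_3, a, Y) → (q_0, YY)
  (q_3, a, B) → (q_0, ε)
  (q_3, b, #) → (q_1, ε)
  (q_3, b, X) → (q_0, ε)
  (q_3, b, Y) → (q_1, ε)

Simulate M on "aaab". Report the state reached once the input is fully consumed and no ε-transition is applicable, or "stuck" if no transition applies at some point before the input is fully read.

q_2

(q_0, aaab, #)
  ε-move, top #: go to q_2, push XX# → (q_2, aaab, XX#)
  read a, top X: go to q_3, push B → (q_3, aab, BX#)
  read a, top B: go to q_0, push ε → (q_0, ab, X#)
  read a, top X: go to q_0, push XX → (q_0, b, XX#)
  read b, top X: go to q_2, push X → (q_2, ε, XX#)
All input consumed; M is in state q_2.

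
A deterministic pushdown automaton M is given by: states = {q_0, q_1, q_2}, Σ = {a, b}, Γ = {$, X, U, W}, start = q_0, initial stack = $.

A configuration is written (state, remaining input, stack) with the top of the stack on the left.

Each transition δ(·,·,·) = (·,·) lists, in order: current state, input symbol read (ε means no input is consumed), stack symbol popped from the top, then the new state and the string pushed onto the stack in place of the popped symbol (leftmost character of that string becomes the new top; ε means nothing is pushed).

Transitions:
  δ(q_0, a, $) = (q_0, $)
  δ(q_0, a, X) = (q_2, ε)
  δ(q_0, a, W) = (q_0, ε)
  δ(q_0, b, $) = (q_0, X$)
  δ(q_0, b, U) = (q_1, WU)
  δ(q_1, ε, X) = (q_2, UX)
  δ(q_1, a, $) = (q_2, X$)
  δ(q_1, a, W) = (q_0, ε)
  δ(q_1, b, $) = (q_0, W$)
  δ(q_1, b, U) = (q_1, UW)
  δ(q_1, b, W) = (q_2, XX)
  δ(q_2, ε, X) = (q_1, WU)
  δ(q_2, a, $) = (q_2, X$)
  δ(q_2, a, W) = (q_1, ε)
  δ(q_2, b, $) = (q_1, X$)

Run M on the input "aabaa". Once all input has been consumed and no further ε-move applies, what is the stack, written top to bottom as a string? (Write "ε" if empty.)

(q_0, aabaa, $)
  read a, top $: go to q_0, push $ → (q_0, abaa, $)
  read a, top $: go to q_0, push $ → (q_0, baa, $)
  read b, top $: go to q_0, push X$ → (q_0, aa, X$)
  read a, top X: go to q_2, push ε → (q_2, a, $)
  read a, top $: go to q_2, push X$ → (q_2, ε, X$)
  ε-move, top X: go to q_1, push WU → (q_1, ε, WU$)
All input consumed in state q_1 with stack WU$.

WU$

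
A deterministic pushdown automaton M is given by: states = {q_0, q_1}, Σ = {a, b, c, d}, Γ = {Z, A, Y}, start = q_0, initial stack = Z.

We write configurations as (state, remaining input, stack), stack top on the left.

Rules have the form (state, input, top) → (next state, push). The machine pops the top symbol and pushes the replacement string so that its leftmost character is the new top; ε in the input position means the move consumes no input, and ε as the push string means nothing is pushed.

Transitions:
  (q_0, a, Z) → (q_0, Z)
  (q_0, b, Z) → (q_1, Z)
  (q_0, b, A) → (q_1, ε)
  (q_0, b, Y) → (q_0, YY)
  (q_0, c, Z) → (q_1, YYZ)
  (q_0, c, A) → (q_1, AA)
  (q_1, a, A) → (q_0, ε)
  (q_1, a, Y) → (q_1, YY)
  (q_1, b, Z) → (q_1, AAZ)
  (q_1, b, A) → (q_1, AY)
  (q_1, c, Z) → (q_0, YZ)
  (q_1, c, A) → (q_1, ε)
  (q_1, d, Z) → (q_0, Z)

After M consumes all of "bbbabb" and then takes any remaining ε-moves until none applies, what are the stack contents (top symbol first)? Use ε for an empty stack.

(q_0, bbbabb, Z)
  read b, top Z: go to q_1, push Z → (q_1, bbabb, Z)
  read b, top Z: go to q_1, push AAZ → (q_1, babb, AAZ)
  read b, top A: go to q_1, push AY → (q_1, abb, AYAZ)
  read a, top A: go to q_0, push ε → (q_0, bb, YAZ)
  read b, top Y: go to q_0, push YY → (q_0, b, YYAZ)
  read b, top Y: go to q_0, push YY → (q_0, ε, YYYAZ)
All input consumed in state q_0 with stack YYYAZ.

YYYAZ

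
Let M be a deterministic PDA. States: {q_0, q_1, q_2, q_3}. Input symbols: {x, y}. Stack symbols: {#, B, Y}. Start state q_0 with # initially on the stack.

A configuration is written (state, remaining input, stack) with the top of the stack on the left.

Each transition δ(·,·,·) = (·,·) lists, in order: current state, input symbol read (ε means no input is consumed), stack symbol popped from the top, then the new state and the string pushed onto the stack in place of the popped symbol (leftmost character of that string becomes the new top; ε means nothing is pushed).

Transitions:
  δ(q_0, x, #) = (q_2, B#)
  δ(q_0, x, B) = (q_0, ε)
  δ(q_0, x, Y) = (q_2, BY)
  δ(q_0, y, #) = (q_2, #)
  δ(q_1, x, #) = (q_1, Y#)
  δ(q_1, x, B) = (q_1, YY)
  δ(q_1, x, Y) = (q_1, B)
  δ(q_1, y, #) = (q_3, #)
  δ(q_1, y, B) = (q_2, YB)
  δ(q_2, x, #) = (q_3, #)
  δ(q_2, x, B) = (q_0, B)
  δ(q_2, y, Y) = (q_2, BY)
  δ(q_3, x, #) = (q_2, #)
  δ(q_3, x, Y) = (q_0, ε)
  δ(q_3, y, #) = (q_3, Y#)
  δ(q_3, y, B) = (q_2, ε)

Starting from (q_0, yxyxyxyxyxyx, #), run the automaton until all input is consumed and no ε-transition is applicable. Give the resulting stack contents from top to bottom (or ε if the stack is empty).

(q_0, yxyxyxyxyxyx, #)
  read y, top #: go to q_2, push # → (q_2, xyxyxyxyxyx, #)
  read x, top #: go to q_3, push # → (q_3, yxyxyxyxyx, #)
  read y, top #: go to q_3, push Y# → (q_3, xyxyxyxyx, Y#)
  read x, top Y: go to q_0, push ε → (q_0, yxyxyxyx, #)
  read y, top #: go to q_2, push # → (q_2, xyxyxyx, #)
  read x, top #: go to q_3, push # → (q_3, yxyxyx, #)
  read y, top #: go to q_3, push Y# → (q_3, xyxyx, Y#)
  read x, top Y: go to q_0, push ε → (q_0, yxyx, #)
  read y, top #: go to q_2, push # → (q_2, xyx, #)
  read x, top #: go to q_3, push # → (q_3, yx, #)
  read y, top #: go to q_3, push Y# → (q_3, x, Y#)
  read x, top Y: go to q_0, push ε → (q_0, ε, #)
All input consumed in state q_0 with stack #.

#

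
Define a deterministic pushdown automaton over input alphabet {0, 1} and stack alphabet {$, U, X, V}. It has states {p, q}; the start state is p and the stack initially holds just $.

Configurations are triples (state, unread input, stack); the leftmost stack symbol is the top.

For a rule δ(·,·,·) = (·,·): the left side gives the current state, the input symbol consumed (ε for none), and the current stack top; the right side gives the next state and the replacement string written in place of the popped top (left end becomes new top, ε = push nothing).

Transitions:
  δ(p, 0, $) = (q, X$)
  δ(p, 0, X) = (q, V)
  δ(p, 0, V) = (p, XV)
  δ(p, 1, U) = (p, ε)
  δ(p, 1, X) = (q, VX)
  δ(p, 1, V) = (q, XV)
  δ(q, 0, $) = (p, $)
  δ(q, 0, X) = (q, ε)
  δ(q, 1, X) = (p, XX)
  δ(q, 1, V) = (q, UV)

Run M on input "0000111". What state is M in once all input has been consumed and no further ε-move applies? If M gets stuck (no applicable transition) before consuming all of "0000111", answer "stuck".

q

(p, 0000111, $)
  read 0, top $: go to q, push X$ → (q, 000111, X$)
  read 0, top X: go to q, push ε → (q, 00111, $)
  read 0, top $: go to p, push $ → (p, 0111, $)
  read 0, top $: go to q, push X$ → (q, 111, X$)
  read 1, top X: go to p, push XX → (p, 11, XX$)
  read 1, top X: go to q, push VX → (q, 1, VXX$)
  read 1, top V: go to q, push UV → (q, ε, UVXX$)
All input consumed; M is in state q.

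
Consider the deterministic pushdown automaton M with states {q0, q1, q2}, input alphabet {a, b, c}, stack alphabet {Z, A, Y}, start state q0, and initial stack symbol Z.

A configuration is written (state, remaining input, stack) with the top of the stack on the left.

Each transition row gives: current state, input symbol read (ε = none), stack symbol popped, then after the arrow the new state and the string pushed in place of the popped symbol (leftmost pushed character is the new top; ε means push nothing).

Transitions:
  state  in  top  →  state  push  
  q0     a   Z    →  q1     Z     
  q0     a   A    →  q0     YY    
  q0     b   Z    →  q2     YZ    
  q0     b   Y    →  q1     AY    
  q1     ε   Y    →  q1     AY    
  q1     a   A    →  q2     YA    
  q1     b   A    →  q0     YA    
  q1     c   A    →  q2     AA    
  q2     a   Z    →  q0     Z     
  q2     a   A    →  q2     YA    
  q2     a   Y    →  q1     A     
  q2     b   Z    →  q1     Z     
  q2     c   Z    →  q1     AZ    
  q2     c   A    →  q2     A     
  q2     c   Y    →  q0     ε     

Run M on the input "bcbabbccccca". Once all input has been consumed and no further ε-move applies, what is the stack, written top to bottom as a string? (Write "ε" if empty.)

YAAYAZ

(q0, bcbabbccccca, Z)
  read b, top Z: go to q2, push YZ → (q2, cbabbccccca, YZ)
  read c, top Y: go to q0, push ε → (q0, babbccccca, Z)
  read b, top Z: go to q2, push YZ → (q2, abbccccca, YZ)
  read a, top Y: go to q1, push A → (q1, bbccccca, AZ)
  read b, top A: go to q0, push YA → (q0, bccccca, YAZ)
  read b, top Y: go to q1, push AY → (q1, ccccca, AYAZ)
  read c, top A: go to q2, push AA → (q2, cccca, AAYAZ)
  read c, top A: go to q2, push A → (q2, ccca, AAYAZ)
  read c, top A: go to q2, push A → (q2, cca, AAYAZ)
  read c, top A: go to q2, push A → (q2, ca, AAYAZ)
  read c, top A: go to q2, push A → (q2, a, AAYAZ)
  read a, top A: go to q2, push YA → (q2, ε, YAAYAZ)
All input consumed in state q2 with stack YAAYAZ.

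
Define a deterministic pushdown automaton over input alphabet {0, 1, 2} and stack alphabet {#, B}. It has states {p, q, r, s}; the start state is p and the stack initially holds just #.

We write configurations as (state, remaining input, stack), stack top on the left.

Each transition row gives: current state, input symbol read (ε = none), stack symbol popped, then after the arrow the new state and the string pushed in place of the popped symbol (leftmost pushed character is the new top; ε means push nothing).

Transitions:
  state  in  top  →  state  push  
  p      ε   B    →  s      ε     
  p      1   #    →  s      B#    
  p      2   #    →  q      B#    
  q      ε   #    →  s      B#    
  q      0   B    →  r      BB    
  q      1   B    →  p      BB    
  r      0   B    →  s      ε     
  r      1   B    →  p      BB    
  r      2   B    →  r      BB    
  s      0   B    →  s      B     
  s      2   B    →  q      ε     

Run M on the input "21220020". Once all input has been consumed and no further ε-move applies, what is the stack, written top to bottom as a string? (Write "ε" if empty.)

B#

(p, 21220020, #)
  read 2, top #: go to q, push B# → (q, 1220020, B#)
  read 1, top B: go to p, push BB → (p, 220020, BB#)
  ε-move, top B: go to s, push ε → (s, 220020, B#)
  read 2, top B: go to q, push ε → (q, 20020, #)
  ε-move, top #: go to s, push B# → (s, 20020, B#)
  read 2, top B: go to q, push ε → (q, 0020, #)
  ε-move, top #: go to s, push B# → (s, 0020, B#)
  read 0, top B: go to s, push B → (s, 020, B#)
  read 0, top B: go to s, push B → (s, 20, B#)
  read 2, top B: go to q, push ε → (q, 0, #)
  ε-move, top #: go to s, push B# → (s, 0, B#)
  read 0, top B: go to s, push B → (s, ε, B#)
All input consumed in state s with stack B#.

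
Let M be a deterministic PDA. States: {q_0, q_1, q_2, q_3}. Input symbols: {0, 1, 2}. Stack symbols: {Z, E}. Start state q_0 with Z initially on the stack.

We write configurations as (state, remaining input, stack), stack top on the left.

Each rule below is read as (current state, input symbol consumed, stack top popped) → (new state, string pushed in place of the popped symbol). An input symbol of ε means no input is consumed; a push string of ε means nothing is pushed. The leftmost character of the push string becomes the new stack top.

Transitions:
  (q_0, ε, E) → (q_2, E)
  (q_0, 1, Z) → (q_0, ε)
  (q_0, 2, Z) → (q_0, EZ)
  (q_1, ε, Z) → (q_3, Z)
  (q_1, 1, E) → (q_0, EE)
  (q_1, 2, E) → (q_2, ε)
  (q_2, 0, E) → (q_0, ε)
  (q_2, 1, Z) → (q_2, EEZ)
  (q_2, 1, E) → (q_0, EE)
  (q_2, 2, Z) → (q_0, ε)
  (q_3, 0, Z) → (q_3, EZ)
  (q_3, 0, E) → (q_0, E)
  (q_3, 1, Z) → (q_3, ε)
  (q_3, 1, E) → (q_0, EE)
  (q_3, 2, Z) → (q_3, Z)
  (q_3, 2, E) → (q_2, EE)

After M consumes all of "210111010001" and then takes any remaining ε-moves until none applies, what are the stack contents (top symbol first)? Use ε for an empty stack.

EEZ

(q_0, 210111010001, Z) ⊢ (q_0, 10111010001, EZ) ⊢ (q_2, 10111010001, EZ) ⊢ (q_0, 0111010001, EEZ) ⊢ (q_2, 0111010001, EEZ) ⊢ (q_0, 111010001, EZ) ⊢ (q_2, 111010001, EZ) ⊢ (q_0, 11010001, EEZ) ⊢ (q_2, 11010001, EEZ) ⊢ (q_0, 1010001, EEEZ) ⊢ (q_2, 1010001, EEEZ) ⊢ (q_0, 010001, EEEEZ) ⊢ (q_2, 010001, EEEEZ) ⊢ (q_0, 10001, EEEZ) ⊢ (q_2, 10001, EEEZ) ⊢ (q_0, 0001, EEEEZ) ⊢ (q_2, 0001, EEEEZ) ⊢ (q_0, 001, EEEZ) ⊢ (q_2, 001, EEEZ) ⊢ (q_0, 01, EEZ) ⊢ (q_2, 01, EEZ) ⊢ (q_0, 1, EZ) ⊢ (q_2, 1, EZ) ⊢ (q_0, ε, EEZ) ⊢ (q_2, ε, EEZ)
All input consumed in state q_2 with stack EEZ.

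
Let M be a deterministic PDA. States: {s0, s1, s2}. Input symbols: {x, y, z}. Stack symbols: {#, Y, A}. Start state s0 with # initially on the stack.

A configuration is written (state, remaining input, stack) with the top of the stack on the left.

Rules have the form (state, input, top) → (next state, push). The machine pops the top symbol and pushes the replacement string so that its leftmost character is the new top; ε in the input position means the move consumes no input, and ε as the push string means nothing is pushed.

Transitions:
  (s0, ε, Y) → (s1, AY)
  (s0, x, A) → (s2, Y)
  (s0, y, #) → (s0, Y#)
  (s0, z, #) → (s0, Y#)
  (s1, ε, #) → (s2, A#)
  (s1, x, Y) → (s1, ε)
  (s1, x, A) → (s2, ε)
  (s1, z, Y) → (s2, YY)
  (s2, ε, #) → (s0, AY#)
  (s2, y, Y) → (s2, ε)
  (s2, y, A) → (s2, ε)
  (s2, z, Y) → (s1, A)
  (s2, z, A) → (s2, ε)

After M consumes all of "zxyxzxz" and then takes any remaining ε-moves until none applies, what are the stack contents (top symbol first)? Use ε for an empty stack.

(s0, zxyxzxz, #)
  read z, top #: go to s0, push Y# → (s0, xyxzxz, Y#)
  ε-move, top Y: go to s1, push AY → (s1, xyxzxz, AY#)
  read x, top A: go to s2, push ε → (s2, yxzxz, Y#)
  read y, top Y: go to s2, push ε → (s2, xzxz, #)
  ε-move, top #: go to s0, push AY# → (s0, xzxz, AY#)
  read x, top A: go to s2, push Y → (s2, zxz, YY#)
  read z, top Y: go to s1, push A → (s1, xz, AY#)
  read x, top A: go to s2, push ε → (s2, z, Y#)
  read z, top Y: go to s1, push A → (s1, ε, A#)
All input consumed in state s1 with stack A#.

A#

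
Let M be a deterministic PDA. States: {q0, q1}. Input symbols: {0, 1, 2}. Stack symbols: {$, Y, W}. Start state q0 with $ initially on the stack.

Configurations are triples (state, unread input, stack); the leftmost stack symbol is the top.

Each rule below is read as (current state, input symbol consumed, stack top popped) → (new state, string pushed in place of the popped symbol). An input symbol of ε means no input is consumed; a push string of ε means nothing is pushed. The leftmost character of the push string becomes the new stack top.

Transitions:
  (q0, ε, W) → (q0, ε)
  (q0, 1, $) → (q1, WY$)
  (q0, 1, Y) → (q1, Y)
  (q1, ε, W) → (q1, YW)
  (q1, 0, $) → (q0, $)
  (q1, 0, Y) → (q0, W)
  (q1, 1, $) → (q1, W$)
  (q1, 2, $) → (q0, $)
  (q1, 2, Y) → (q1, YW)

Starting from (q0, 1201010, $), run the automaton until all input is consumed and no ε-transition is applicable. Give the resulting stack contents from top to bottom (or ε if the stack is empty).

Y$

(q0, 1201010, $)
  read 1, top $: go to q1, push WY$ → (q1, 201010, WY$)
  ε-move, top W: go to q1, push YW → (q1, 201010, YWY$)
  read 2, top Y: go to q1, push YW → (q1, 01010, YWWY$)
  read 0, top Y: go to q0, push W → (q0, 1010, WWWY$)
  ε-move, top W: go to q0, push ε → (q0, 1010, WWY$)
  ε-move, top W: go to q0, push ε → (q0, 1010, WY$)
  ε-move, top W: go to q0, push ε → (q0, 1010, Y$)
  read 1, top Y: go to q1, push Y → (q1, 010, Y$)
  read 0, top Y: go to q0, push W → (q0, 10, W$)
  ε-move, top W: go to q0, push ε → (q0, 10, $)
  read 1, top $: go to q1, push WY$ → (q1, 0, WY$)
  ε-move, top W: go to q1, push YW → (q1, 0, YWY$)
  read 0, top Y: go to q0, push W → (q0, ε, WWY$)
  ε-move, top W: go to q0, push ε → (q0, ε, WY$)
  ε-move, top W: go to q0, push ε → (q0, ε, Y$)
All input consumed in state q0 with stack Y$.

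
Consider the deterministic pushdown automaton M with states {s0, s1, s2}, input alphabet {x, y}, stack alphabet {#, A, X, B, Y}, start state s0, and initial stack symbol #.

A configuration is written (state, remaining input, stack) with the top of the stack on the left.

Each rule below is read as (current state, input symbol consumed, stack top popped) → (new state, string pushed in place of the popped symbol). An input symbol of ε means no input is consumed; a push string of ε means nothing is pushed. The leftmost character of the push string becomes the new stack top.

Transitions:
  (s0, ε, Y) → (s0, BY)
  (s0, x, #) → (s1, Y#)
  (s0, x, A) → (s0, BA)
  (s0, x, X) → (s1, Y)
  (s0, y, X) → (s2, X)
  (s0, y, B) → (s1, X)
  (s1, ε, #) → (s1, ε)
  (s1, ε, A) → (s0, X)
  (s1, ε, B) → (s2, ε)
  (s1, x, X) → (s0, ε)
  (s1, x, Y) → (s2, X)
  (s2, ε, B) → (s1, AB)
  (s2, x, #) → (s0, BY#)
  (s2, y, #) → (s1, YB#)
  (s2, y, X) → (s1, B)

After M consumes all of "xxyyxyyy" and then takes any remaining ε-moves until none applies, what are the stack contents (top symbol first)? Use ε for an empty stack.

(s0, xxyyxyyy, #)
  read x, top #: go to s1, push Y# → (s1, xyyxyyy, Y#)
  read x, top Y: go to s2, push X → (s2, yyxyyy, X#)
  read y, top X: go to s1, push B → (s1, yxyyy, B#)
  ε-move, top B: go to s2, push ε → (s2, yxyyy, #)
  read y, top #: go to s1, push YB# → (s1, xyyy, YB#)
  read x, top Y: go to s2, push X → (s2, yyy, XB#)
  read y, top X: go to s1, push B → (s1, yy, BB#)
  ε-move, top B: go to s2, push ε → (s2, yy, B#)
  ε-move, top B: go to s1, push AB → (s1, yy, AB#)
  ε-move, top A: go to s0, push X → (s0, yy, XB#)
  read y, top X: go to s2, push X → (s2, y, XB#)
  read y, top X: go to s1, push B → (s1, ε, BB#)
  ε-move, top B: go to s2, push ε → (s2, ε, B#)
  ε-move, top B: go to s1, push AB → (s1, ε, AB#)
  ε-move, top A: go to s0, push X → (s0, ε, XB#)
All input consumed in state s0 with stack XB#.

XB#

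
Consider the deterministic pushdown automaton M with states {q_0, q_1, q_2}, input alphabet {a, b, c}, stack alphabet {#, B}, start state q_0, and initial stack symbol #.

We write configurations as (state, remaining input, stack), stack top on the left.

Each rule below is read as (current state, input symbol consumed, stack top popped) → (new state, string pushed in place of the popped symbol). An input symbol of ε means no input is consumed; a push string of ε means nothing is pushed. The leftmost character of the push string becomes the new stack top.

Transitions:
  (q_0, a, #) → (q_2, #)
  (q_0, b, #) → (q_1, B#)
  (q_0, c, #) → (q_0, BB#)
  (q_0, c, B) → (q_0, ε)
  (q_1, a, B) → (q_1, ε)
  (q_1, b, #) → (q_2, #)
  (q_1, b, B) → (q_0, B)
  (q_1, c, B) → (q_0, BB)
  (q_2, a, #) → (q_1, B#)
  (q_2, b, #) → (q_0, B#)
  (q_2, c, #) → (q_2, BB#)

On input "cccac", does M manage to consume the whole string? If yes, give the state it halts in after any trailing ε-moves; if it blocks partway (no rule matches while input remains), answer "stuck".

(q_0, cccac, #)
  read c, top #: go to q_0, push BB# → (q_0, ccac, BB#)
  read c, top B: go to q_0, push ε → (q_0, cac, B#)
  read c, top B: go to q_0, push ε → (q_0, ac, #)
  read a, top #: go to q_2, push # → (q_2, c, #)
  read c, top #: go to q_2, push BB# → (q_2, ε, BB#)
All input consumed; M is in state q_2.

q_2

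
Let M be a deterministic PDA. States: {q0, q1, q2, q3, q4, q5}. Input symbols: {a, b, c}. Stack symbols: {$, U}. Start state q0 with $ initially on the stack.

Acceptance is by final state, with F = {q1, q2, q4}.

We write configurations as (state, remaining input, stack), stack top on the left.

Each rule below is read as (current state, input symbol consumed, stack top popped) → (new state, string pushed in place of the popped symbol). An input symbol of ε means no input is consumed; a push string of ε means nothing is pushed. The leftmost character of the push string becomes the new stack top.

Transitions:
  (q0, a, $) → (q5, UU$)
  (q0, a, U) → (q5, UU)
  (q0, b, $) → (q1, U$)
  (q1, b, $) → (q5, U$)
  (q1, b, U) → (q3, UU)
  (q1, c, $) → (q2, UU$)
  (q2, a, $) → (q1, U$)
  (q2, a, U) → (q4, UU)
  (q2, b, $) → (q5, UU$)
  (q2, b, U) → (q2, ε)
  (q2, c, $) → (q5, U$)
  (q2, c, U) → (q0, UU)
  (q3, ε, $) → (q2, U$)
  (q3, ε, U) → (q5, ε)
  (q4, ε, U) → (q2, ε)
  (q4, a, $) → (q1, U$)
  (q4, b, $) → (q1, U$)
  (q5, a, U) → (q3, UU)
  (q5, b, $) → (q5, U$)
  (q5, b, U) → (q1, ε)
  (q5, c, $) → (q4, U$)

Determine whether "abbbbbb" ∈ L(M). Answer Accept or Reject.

Reject

(q0, abbbbbb, $) ⊢ (q5, bbbbbb, UU$) ⊢ (q1, bbbbb, U$) ⊢ (q3, bbbb, UU$) ⊢ (q5, bbbb, U$) ⊢ (q1, bbb, $) ⊢ (q5, bb, U$) ⊢ (q1, b, $) ⊢ (q5, ε, U$)
All input consumed; state q5 ∉ F and no further ε-move applies.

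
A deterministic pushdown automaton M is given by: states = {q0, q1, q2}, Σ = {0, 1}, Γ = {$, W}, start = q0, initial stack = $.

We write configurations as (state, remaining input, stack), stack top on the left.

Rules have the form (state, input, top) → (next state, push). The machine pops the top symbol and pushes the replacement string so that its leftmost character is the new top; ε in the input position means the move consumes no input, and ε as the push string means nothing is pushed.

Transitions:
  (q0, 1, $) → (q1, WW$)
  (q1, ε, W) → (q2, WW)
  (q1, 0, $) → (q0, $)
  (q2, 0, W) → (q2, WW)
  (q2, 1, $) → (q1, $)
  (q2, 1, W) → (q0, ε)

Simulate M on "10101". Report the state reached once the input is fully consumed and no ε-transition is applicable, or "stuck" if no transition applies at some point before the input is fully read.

(q0, 10101, $)
  read 1, top $: go to q1, push WW$ → (q1, 0101, WW$)
  ε-move, top W: go to q2, push WW → (q2, 0101, WWW$)
  read 0, top W: go to q2, push WW → (q2, 101, WWWW$)
  read 1, top W: go to q0, push ε → (q0, 01, WWW$)
No transition for (q0, 0, top W); M blocks with input 01 remaining.

stuck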